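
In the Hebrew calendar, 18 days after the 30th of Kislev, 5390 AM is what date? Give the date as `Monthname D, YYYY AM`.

JDN of the 30th of Kislev, 5390 AM = 2316389.
2316389 + 18 = 2316407.
JDN 2316407 in the Hebrew calendar is Tevet 18, 5390 AM.

Tevet 18, 5390 AM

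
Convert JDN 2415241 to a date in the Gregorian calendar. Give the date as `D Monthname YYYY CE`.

Counting from JDN 2299161 = 15 Oct 1582 gives an offset of 116080 days.

9 August 1900 CE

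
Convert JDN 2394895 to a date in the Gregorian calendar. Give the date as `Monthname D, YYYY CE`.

November 24, 1844 CE

JDN 2451545 is 1 Jan 2000; 2394895 is −56650 days from there.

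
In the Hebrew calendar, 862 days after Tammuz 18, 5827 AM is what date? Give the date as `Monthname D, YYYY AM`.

Cheshvan 25, 5830 AM

JDN of Tammuz 18, 5827 AM = 2476198.
2476198 + 862 = 2477060.
JDN 2477060 in the Hebrew calendar is Cheshvan 25, 5830 AM.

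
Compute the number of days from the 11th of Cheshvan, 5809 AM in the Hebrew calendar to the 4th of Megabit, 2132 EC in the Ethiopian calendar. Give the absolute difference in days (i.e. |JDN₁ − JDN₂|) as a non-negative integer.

33384

JDN of the first date = 2469368.
JDN of the second date = 2502752.
|2502752 − 2469368| = 33384.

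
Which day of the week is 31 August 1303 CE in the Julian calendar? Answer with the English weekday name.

In the proleptic Gregorian calendar this is 8 September 1303 (JDN 2197221).
2197221 ≡ 5 (mod 7); counting from Monday = 0 gives Saturday.

Saturday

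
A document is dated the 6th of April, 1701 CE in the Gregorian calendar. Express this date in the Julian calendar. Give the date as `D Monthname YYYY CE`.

26 March 1701 CE

At this point the Julian calendar is 11 days behind the Gregorian.
6 April 1701 Gregorian − 11 days → 26 March 1701 Julian.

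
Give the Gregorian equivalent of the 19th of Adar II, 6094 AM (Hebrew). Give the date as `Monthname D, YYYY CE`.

March 25, 2334 CE

Julian Day Number of the source date = 2573619.
Converting JDN 2573619 to the Gregorian calendar gives 25 March 2334 CE.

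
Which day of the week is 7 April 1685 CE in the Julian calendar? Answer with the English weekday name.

Tuesday

Equivalently 17 April 1685 Gregorian, JDN 2336601.
JDN 2336601 mod 7 = 1, and JDN 0 was a Monday, so this is a Tuesday.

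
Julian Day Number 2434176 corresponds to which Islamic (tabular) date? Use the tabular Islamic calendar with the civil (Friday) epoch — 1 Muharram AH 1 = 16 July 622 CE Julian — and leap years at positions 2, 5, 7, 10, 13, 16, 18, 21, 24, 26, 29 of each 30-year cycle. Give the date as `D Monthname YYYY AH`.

JDN 2434176 is 12 June 1952 in the Gregorian calendar.
In the tabular Islamic calendar that day is 19 Ramadan 1371 AH.

19 Ramadan 1371 AH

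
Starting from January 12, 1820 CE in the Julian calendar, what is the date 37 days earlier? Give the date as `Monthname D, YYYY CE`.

JDN of January 12, 1820 CE = 2385824.
2385824 − 37 = 2385787.
JDN 2385787 in the Julian calendar is December 6, 1819 CE.

December 6, 1819 CE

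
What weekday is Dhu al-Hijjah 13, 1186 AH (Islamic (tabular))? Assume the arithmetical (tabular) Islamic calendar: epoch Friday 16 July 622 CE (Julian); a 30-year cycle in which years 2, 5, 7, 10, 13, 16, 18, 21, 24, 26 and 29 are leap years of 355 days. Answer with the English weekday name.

Sunday

Equivalently 7 March 1773 Gregorian, JDN 2368701.
2368701 ≡ 6 (mod 7); counting from Monday = 0 gives Sunday.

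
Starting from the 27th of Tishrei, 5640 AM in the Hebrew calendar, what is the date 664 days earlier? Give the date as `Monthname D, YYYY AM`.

Tevet 13, 5638 AM

The starting date is JDN 2407637; 2407637 − 664 = 2406973.
JDN 2406973 corresponds to Tevet 13, 5638 AM.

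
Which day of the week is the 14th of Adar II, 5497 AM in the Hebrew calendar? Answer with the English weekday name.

Equivalently 17 March 1737 Gregorian, JDN 2355562.
Since JDN mod 7 = 6 (0 = Monday), the day is Sunday.

Sunday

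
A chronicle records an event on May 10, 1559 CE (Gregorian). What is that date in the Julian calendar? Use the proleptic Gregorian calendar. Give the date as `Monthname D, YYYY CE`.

April 30, 1559 CE

The Julian–Gregorian offset here is 10 days (Julian trailing).
10 May 1559 Gregorian − 10 days → 30 April 1559 Julian.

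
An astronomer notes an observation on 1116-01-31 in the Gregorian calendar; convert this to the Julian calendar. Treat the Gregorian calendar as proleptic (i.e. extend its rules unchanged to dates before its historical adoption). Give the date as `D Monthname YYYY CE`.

The Julian–Gregorian offset here is 7 days (Julian trailing).
31 January 1116 Gregorian − 7 days → 24 January 1116 Julian.

24 January 1116 CE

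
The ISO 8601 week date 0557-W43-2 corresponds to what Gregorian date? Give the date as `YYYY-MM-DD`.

0557-10-25

ISO week 1 of 557 is the week containing the first Thursday of 557.
Week 43, day 2 (Tuesday) lands on 0557-10-25.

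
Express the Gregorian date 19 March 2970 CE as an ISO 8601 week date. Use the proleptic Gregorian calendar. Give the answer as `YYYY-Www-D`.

The weekday is Monday (ISO weekday 1).
That Monday belongs to ISO week 12 of ISO year 2970.

2970-W12-1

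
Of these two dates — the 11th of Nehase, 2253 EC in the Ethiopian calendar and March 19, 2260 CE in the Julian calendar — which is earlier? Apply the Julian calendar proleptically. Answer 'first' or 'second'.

second

The two dates have Julian Day Numbers 2547104 and 2546601 respectively.
Since 2546601 < 2547104, the second date comes first.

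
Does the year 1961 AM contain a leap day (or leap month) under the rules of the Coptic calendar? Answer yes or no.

1961 mod 4 = 1; in the Coptic calendar a year is leap when year mod 4 = 3, so it is a common year.

no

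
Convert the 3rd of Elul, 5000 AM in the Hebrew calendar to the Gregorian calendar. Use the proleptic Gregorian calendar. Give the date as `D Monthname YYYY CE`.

Both dates share Julian Day Number 2174202; in the Gregorian calendar that is 29 August 1240 CE.

29 August 1240 CE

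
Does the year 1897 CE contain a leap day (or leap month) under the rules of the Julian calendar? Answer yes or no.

1897 mod 4 = 1, so it is a common year in the Julian calendar.

no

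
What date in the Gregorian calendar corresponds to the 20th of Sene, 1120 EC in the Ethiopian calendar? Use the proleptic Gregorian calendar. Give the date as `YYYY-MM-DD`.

Julian Day Number of the source date = 2133225.
Converting JDN 2133225 to the Gregorian calendar gives 21 June 1128 CE.

1128-06-21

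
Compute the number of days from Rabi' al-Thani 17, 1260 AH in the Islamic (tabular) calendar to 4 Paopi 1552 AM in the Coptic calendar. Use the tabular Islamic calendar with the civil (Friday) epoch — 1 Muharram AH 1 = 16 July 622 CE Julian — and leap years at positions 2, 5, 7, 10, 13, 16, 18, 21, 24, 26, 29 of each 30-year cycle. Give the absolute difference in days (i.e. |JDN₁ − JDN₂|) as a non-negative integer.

First date → JDN 2394693; second date → JDN 2391566.
The interval is |2394693 − 2391566| = 3127 days.

3127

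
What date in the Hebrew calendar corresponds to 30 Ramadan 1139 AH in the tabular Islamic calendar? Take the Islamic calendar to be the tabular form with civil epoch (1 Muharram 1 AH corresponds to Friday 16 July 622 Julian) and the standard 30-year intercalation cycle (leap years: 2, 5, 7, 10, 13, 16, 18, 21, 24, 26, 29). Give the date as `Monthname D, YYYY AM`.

The source date corresponds to 21 May 1727 in the Gregorian calendar (JDN 2351974).
That day falls on 1 Sivan 5487 AM in the Hebrew calendar.

Sivan 1, 5487 AM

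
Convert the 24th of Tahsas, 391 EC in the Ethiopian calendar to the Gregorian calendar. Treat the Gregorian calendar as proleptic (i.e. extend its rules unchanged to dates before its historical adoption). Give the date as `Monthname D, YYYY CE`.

Julian Day Number of the source date = 1866781.
Converting JDN 1866781 to the Gregorian calendar gives 21 December 398 CE.

December 21, 398 CE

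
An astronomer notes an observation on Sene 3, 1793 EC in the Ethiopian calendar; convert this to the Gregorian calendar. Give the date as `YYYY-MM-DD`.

1801-06-09

Julian Day Number of the source date = 2379021.
Converting JDN 2379021 to the Gregorian calendar gives 9 June 1801 CE.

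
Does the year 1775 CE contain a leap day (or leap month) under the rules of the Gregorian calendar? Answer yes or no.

no

1775 is not divisible by 4, so it is a common year.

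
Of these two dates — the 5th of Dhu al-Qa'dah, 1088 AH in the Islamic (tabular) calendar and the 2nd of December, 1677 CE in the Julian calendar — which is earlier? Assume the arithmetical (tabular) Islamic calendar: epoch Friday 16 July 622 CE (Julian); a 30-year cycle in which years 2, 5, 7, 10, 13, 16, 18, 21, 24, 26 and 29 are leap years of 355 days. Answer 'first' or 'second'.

Converting both to JDN: 2333936 vs 2333918; the smaller is the second.

second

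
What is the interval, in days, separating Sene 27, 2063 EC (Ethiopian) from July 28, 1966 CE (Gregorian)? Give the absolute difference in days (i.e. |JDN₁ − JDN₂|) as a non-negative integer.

38327

First date → JDN 2477662; second date → JDN 2439335.
The interval is |2477662 − 2439335| = 38327 days.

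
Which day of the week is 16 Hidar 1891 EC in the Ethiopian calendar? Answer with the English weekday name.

In the Gregorian calendar this is 24 November 1898 (JDN 2414618).
Since JDN mod 7 = 3 (0 = Monday), the day is Thursday.

Thursday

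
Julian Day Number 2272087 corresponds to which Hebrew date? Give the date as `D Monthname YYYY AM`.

24 Elul 5268 AM

JDN 2272087 is 30 August 1508 in the proleptic Gregorian calendar.
In the Hebrew calendar that day is 24 Elul 5268 AM.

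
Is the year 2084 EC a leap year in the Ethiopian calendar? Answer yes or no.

2084 mod 4 = 0; in the Ethiopian calendar a year is leap when year mod 4 = 3, so it is a common year.

no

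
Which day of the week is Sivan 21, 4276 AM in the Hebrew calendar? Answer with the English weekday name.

Monday

In the proleptic Gregorian calendar this is 8 June 516 (JDN 1909684).
Since JDN mod 7 = 0 (0 = Monday), the day is Monday.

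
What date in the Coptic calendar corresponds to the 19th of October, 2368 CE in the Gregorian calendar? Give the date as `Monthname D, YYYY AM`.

Both dates share Julian Day Number 2586246; in the Coptic calendar that is 6 Paopi 2085 AM.

Paopi 6, 2085 AM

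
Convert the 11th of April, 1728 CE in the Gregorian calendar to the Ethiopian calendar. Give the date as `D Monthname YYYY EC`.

Both dates share Julian Day Number 2352300; in the Ethiopian calendar that is 5 Miyazya 1720 EC.

5 Miyazya 1720 EC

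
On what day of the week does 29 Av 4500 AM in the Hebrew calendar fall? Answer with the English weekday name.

Equivalently 31 July 740 Gregorian, JDN 1991551.
JDN 1991551 mod 7 = 2, and JDN 0 was a Monday, so this is a Wednesday.

Wednesday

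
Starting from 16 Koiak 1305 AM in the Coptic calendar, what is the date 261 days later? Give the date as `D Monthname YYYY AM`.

Counting 261 days forward from JDN 2301421 reaches JDN 2301682, which is 2 Thout 1306 AM.

2 Thout 1306 AM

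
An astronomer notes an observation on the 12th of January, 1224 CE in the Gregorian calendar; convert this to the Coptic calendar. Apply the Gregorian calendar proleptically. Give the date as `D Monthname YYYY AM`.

Both dates share Julian Day Number 2168128; in the Coptic calendar that is 9 Tobi 940 AM.

9 Tobi 940 AM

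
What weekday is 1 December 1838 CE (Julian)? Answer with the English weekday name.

Equivalently 13 December 1838 Gregorian, JDN 2392722.
JDN 2392722 mod 7 = 3, and JDN 0 was a Monday, so this is a Thursday.

Thursday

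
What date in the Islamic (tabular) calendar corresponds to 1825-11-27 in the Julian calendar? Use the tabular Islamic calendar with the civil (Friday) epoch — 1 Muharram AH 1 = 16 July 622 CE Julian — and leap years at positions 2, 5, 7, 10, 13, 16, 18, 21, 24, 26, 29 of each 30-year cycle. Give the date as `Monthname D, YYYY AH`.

The source date corresponds to 9 December 1825 in the Gregorian calendar (JDN 2387970).
That day falls on 27 Rabi' al-Thani 1241 AH in the tabular Islamic calendar.

Rabi' al-Thani 27, 1241 AH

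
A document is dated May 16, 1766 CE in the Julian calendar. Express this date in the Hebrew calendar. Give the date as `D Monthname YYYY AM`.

Both dates share Julian Day Number 2366225; in the Hebrew calendar that is 19 Sivan 5526 AM.

19 Sivan 5526 AM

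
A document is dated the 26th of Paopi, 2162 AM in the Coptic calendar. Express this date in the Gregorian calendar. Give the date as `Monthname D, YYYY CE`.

Both dates share Julian Day Number 2614390; in the Gregorian calendar that is 8 November 2445 CE.

November 8, 2445 CE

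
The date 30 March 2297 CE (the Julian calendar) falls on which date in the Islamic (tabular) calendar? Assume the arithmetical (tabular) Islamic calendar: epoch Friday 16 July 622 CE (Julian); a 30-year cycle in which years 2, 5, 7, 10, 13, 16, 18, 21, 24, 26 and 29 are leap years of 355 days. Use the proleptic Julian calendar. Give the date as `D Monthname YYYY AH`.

20 Safar 1727 AH

The source date corresponds to 14 April 2297 in the Gregorian calendar (JDN 2560126).
That day falls on 20 Safar 1727 AH in the tabular Islamic calendar.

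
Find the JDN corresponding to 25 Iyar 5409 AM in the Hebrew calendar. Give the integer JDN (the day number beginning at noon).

In the Gregorian calendar the same day is 7 May 1649.
JDN 2451545 is 1 January 2000 CE (Gregorian); the target day is −128073 days from there, so JDN = 2323472.

2323472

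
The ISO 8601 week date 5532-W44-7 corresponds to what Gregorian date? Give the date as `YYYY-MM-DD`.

ISO week 1 of 5532 is the week containing the first Thursday of 5532.
Week 44, day 7 (Sunday) lands on 5532-11-06.

5532-11-06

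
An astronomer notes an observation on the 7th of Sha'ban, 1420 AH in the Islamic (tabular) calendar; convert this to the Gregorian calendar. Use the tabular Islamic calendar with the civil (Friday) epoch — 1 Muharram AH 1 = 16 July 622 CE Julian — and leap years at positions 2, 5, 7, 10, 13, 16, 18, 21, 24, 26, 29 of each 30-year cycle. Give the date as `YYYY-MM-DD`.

1999-11-16

Julian Day Number of the source date = 2451499.
Converting JDN 2451499 to the Gregorian calendar gives 16 November 1999 CE.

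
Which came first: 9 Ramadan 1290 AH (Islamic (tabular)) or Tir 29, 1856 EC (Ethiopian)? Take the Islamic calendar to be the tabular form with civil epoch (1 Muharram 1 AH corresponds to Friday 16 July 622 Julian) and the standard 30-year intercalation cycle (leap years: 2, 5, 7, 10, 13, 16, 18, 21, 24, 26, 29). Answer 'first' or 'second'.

The two dates have Julian Day Numbers 2405463 and 2401908 respectively.
Since 2401908 < 2405463, the second date comes first.

second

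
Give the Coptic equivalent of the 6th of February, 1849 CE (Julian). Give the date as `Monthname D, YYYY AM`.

Both dates share Julian Day Number 2396442; in the Coptic calendar that is 12 Meshir 1565 AM.

Meshir 12, 1565 AM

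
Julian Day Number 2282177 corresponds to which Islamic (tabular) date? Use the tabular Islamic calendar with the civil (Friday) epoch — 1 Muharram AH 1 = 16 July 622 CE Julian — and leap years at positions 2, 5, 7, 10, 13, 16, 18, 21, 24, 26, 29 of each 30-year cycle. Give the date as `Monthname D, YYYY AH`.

The proleptic Gregorian equivalent of JDN 2282177 is 15 April 1536.
In the tabular Islamic calendar that day is Shawwal 13, 942 AH.

Shawwal 13, 942 AH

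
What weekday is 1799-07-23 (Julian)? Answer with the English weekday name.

In the Gregorian calendar this is 3 August 1799 (JDN 2378346).
2378346 ≡ 5 (mod 7); counting from Monday = 0 gives Saturday.

Saturday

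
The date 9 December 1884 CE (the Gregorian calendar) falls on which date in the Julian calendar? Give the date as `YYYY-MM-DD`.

The Julian–Gregorian offset here is 12 days (Julian trailing).
9 December 1884 Gregorian − 12 days → 27 November 1884 Julian.

1884-11-27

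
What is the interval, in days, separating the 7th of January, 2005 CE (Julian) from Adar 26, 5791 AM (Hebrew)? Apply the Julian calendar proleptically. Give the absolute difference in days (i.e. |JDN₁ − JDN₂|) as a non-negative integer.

First date → JDN 2453391; second date → JDN 2462947.
The interval is |2453391 − 2462947| = 9556 days.

9556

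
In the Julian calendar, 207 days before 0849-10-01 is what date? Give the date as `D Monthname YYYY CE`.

The starting date is JDN 2031429; 2031429 − 207 = 2031222.
JDN 2031222 corresponds to 8 March 849 CE.

8 March 849 CE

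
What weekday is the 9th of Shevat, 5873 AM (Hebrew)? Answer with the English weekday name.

Thursday

Equivalently 26 January 2113 Gregorian, JDN 2492843.
JDN 2492843 mod 7 = 3, and JDN 0 was a Monday, so this is a Thursday.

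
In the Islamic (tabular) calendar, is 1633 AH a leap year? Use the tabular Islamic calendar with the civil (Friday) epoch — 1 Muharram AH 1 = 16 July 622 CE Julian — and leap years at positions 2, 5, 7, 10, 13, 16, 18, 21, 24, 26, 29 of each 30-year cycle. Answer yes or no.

Year 1633 AH is year 13 of its 30-year cycle; leap positions are 2, 5, 7, 10, 13, 16, 18, 21, 24, 26, 29, so it is a leap year (355 days).

yes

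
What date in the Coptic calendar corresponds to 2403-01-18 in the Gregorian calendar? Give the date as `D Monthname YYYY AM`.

7 Tobi 2119 AM

Both dates share Julian Day Number 2598755; in the Coptic calendar that is 7 Tobi 2119 AM.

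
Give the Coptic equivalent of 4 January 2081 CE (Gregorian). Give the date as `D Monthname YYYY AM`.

26 Koiak 1797 AM

Both dates share Julian Day Number 2481134; in the Coptic calendar that is 26 Koiak 1797 AM.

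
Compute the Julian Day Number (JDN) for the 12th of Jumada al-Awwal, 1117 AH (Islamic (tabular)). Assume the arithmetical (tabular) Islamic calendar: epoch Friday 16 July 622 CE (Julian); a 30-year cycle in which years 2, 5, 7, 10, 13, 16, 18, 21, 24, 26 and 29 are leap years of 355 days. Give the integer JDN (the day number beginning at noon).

In the Gregorian calendar the same day is 1 September 1705.
JDN 2451545 is 1 January 2000 CE (Gregorian); the target day is −107503 days from there, so JDN = 2344042.

2344042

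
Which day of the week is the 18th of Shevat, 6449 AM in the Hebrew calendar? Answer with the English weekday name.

Thursday

Equivalently 31 January 2689 Gregorian, JDN 2703228.
JDN 2703228 mod 7 = 3, and JDN 0 was a Monday, so this is a Thursday.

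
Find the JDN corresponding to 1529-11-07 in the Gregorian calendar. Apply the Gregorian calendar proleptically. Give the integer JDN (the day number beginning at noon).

2279826

JDN 2299161 is 15 October 1582 CE (Gregorian); the target day is −19335 days from there, so JDN = 2279826.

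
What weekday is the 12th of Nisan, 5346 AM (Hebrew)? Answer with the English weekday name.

Monday

Equivalently 31 March 1586 Gregorian, JDN 2300424.
Since JDN mod 7 = 0 (0 = Monday), the day is Monday.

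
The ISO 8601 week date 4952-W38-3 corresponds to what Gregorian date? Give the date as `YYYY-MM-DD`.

ISO week 1 of 4952 is the week containing the first Thursday of 4952.
Week 38, day 3 (Wednesday) lands on 4952-09-20.

4952-09-20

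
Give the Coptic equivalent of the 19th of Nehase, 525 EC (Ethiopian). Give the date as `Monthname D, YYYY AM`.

Mesori 19, 249 AM

Both dates share Julian Day Number 1915960; in the Coptic calendar that is 19 Mesori 249 AM.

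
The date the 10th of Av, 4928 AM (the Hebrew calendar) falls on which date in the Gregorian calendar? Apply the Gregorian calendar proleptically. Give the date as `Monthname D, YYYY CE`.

Both dates share Julian Day Number 2147868; in the Gregorian calendar that is 24 July 1168 CE.

July 24, 1168 CE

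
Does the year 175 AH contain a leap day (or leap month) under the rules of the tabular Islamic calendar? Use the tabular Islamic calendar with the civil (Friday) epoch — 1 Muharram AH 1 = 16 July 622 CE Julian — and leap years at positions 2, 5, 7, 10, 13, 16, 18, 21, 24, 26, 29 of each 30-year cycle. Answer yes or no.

Year 175 AH is year 25 of its 30-year cycle; leap positions are 2, 5, 7, 10, 13, 16, 18, 21, 24, 26, 29, so it is a common year (354 days).

no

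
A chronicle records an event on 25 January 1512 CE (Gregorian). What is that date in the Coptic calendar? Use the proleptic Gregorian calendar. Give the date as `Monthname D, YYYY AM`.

Tobi 19, 1228 AM

Julian Day Number of the source date = 2273330.
Converting JDN 2273330 to the Coptic calendar gives 19 Tobi 1228 AM.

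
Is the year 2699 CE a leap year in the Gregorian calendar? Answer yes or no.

2699 is not divisible by 4, so it is a common year.

no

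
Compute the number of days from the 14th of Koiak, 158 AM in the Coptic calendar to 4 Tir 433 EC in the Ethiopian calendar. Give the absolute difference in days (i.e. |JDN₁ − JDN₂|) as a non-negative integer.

JDN of the first date = 1882477.
JDN of the second date = 1882132.
|1882132 − 1882477| = 345.

345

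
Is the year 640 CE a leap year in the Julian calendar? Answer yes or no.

yes

640 mod 4 = 0, so it is a leap year in the Julian calendar.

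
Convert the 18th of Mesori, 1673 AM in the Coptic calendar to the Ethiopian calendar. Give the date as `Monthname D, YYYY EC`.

The source date corresponds to 24 August 1957 in the Gregorian calendar (JDN 2436075).
That day falls on 18 Nehase 1949 EC in the Ethiopian calendar.

Nehase 18, 1949 EC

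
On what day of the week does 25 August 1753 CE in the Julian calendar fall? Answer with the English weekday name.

Wednesday

Equivalently 5 September 1753 Gregorian, JDN 2361578.
2361578 ≡ 2 (mod 7); counting from Monday = 0 gives Wednesday.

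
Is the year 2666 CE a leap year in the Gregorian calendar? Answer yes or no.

2666 is not divisible by 4, so it is a common year.

no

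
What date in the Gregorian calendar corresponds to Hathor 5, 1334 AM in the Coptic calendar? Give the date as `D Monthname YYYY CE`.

Julian Day Number of the source date = 2311972.
Converting JDN 2311972 to the Gregorian calendar gives 11 November 1617 CE.

11 November 1617 CE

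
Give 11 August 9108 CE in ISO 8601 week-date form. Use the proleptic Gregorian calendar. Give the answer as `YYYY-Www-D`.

9108-W33-2

The weekday is Tuesday (ISO weekday 2).
That Tuesday belongs to ISO week 33 of ISO year 9108.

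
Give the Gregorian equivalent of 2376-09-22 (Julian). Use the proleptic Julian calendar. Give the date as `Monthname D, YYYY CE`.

October 8, 2376 CE

The Julian–Gregorian offset here is 16 days (Julian trailing).
22 September 2376 Julian + 16 days → 8 October 2376 Gregorian.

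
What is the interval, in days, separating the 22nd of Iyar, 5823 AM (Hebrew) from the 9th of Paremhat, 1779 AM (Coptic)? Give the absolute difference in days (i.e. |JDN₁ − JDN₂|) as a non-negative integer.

64

JDN of the first date = 2474696.
JDN of the second date = 2474632.
|2474632 − 2474696| = 64.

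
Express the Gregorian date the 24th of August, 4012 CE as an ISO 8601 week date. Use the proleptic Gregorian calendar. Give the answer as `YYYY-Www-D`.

The weekday is Friday (ISO weekday 5).
That Friday belongs to ISO week 34 of ISO year 4012.

4012-W34-5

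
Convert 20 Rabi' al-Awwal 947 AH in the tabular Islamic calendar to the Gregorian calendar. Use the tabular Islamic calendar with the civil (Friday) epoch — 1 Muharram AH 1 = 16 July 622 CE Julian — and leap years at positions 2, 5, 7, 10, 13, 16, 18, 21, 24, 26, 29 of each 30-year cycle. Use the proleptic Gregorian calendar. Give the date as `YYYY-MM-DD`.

Julian Day Number of the source date = 2283749.
Converting JDN 2283749 to the Gregorian calendar gives 4 August 1540 CE.

1540-08-04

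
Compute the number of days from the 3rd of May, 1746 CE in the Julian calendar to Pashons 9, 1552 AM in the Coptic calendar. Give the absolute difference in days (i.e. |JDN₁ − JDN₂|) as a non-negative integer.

JDN of the first date = 2358907.
JDN of the second date = 2391781.
|2391781 − 2358907| = 32874.

32874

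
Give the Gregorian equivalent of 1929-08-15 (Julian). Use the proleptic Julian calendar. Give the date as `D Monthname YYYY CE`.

At this point the Julian calendar is 13 days behind the Gregorian.
15 August 1929 Julian + 13 days → 28 August 1929 Gregorian.

28 August 1929 CE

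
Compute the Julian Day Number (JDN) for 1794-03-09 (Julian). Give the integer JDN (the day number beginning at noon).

In the Gregorian calendar the same day is 20 March 1794.
JDN 2451545 is 1 January 2000 CE (Gregorian); the target day is −75161 days from there, so JDN = 2376384.

2376384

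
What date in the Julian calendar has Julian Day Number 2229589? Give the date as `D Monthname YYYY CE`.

The proleptic Gregorian equivalent of JDN 2229589 is 21 April 1392.
In the Julian calendar that day is 13 April 1392 CE.

13 April 1392 CE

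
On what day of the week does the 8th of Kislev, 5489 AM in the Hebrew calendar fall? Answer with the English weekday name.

Wednesday

In the Gregorian calendar this is 10 November 1728 (JDN 2352513).
JDN 2352513 mod 7 = 2, and JDN 0 was a Monday, so this is a Wednesday.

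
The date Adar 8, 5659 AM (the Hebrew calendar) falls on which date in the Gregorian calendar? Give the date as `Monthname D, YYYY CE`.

February 18, 1899 CE

Both dates share Julian Day Number 2414704; in the Gregorian calendar that is 18 February 1899 CE.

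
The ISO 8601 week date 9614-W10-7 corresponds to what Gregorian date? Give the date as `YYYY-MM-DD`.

ISO week 1 of 9614 is the week containing the first Thursday of 9614.
Week 10, day 7 (Sunday) lands on 9614-03-09.

9614-03-09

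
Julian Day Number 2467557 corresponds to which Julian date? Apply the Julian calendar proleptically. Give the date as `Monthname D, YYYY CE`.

October 21, 2043 CE

The Gregorian equivalent of JDN 2467557 is 3 November 2043.
In the Julian calendar that day is October 21, 2043 CE.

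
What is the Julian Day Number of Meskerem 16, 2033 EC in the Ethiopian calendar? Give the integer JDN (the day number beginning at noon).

Equivalently 26 September 2040 (Gregorian).
JDN 2400001 is 17 November 1858 CE (Gregorian), MJD 0; the target day is +66423 days from there, so JDN = 2466424.

2466424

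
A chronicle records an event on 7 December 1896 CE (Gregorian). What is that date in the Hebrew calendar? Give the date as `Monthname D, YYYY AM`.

Tevet 2, 5657 AM

Julian Day Number of the source date = 2413901.
Converting JDN 2413901 to the Hebrew calendar gives 2 Tevet 5657 AM.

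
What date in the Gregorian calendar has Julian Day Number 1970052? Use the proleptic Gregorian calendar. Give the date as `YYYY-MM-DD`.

Counting from JDN 2299161 = 15 Oct 1582 gives an offset of -329109 days.

0681-09-19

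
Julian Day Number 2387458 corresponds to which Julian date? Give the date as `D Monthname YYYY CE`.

3 July 1824 CE

The Gregorian equivalent of JDN 2387458 is 15 July 1824.
In the Julian calendar that day is 3 July 1824 CE.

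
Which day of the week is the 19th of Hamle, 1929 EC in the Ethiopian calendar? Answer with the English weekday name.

This is JDN 2428741 (26 July 1937 Gregorian).
2428741 ≡ 0 (mod 7); counting from Monday = 0 gives Monday.

Monday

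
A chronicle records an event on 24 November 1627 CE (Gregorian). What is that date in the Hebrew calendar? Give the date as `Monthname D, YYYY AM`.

Kislev 16, 5388 AM

Both dates share Julian Day Number 2315637; in the Hebrew calendar that is 16 Kislev 5388 AM.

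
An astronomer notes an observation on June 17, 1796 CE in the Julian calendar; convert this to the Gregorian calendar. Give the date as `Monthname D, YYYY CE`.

For dates in this range the Gregorian date is 11 days ahead of the Julian.
17 June 1796 Julian + 11 days → 28 June 1796 Gregorian.

June 28, 1796 CE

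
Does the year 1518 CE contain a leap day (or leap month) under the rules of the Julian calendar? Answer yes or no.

no

1518 mod 4 = 2, so it is a common year in the Julian calendar.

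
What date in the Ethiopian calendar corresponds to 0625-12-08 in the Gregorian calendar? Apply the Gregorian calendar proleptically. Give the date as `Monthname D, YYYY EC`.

Tahsas 9, 618 EC

Both dates share Julian Day Number 1949678; in the Ethiopian calendar that is 9 Tahsas 618 EC.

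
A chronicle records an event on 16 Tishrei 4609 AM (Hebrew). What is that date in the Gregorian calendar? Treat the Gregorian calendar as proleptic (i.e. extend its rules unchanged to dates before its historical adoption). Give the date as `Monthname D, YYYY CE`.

Both dates share Julian Day Number 2031051; in the Gregorian calendar that is 22 September 848 CE.

September 22, 848 CE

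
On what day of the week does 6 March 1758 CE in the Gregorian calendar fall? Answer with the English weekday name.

Monday

JDN 2363221 mod 7 = 0, and JDN 0 was a Monday, so this is a Monday.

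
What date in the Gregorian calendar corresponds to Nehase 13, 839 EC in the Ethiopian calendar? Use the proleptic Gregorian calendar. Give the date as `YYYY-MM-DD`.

0847-08-10

Julian Day Number of the source date = 2030642.
Converting JDN 2030642 to the Gregorian calendar gives 10 August 847 CE.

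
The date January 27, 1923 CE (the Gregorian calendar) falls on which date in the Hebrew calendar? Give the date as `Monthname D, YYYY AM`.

Shevat 10, 5683 AM

Both dates share Julian Day Number 2423447; in the Hebrew calendar that is 10 Shevat 5683 AM.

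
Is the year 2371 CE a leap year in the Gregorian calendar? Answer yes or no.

2371 is not divisible by 4, so it is a common year.

no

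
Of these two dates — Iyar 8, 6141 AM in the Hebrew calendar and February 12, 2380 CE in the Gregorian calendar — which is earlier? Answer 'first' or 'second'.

second

First date → JDN 2590826; second date → JDN 2590379.
JDN 2590379 < JDN 2590826, so the second date is earlier.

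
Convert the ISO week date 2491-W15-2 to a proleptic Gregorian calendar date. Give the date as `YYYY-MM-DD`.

ISO week 1 of 2491 is the week containing the first Thursday of 2491.
Week 15, day 2 (Tuesday) lands on 2491-04-10.

2491-04-10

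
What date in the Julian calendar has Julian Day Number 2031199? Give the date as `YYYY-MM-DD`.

0849-02-13

JDN 2031199 is 17 February 849 in the proleptic Gregorian calendar.
In the Julian calendar that day is 0849-02-13.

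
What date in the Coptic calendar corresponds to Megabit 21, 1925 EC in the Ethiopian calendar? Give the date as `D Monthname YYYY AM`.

21 Paremhat 1649 AM

Both dates share Julian Day Number 2427162; in the Coptic calendar that is 21 Paremhat 1649 AM.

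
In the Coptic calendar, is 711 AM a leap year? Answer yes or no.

711 mod 4 = 3; in the Coptic calendar a year is leap when year mod 4 = 3, so it is a leap year.

yes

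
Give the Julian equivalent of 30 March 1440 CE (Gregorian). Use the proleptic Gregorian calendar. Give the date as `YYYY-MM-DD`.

At this point the Julian calendar is 9 days behind the Gregorian.
30 March 1440 Gregorian − 9 days → 21 March 1440 Julian.

1440-03-21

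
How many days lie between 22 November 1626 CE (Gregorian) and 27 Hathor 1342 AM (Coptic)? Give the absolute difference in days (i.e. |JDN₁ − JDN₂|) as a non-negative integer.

First date → JDN 2315270; second date → JDN 2314916.
The interval is |2315270 − 2314916| = 354 days.

354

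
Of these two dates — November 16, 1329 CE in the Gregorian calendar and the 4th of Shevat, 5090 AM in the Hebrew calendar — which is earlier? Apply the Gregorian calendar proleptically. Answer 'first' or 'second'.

first

Converting both to JDN: 2206787 vs 2206835; the smaller is the first.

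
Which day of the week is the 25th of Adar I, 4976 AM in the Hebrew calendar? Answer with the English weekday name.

Tuesday

Equivalently 23 February 1216 Gregorian, JDN 2165248.
2165248 ≡ 1 (mod 7); counting from Monday = 0 gives Tuesday.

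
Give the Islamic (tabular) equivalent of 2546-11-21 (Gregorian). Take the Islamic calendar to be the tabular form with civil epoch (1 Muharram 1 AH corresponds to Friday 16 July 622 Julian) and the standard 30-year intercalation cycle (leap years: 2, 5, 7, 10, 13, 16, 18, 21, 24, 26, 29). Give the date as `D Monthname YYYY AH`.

26 Jumada al-Awwal 1984 AH

Julian Day Number of the source date = 2651292.
Converting JDN 2651292 to the tabular Islamic calendar gives 26 Jumada al-Awwal 1984 AH.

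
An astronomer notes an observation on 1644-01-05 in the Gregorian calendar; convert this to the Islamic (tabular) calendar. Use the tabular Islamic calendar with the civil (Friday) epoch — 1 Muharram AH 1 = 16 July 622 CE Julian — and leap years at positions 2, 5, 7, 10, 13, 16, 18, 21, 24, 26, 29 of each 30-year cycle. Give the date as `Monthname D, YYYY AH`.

Shawwal 24, 1053 AH

Julian Day Number of the source date = 2321523.
Converting JDN 2321523 to the tabular Islamic calendar gives 24 Shawwal 1053 AH.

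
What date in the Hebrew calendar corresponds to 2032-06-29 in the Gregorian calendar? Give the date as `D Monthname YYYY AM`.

Both dates share Julian Day Number 2463413; in the Hebrew calendar that is 20 Tammuz 5792 AM.

20 Tammuz 5792 AM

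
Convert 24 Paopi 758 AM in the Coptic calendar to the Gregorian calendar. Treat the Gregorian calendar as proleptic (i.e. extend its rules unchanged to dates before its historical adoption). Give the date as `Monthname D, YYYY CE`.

Julian Day Number of the source date = 2101577.
Converting JDN 2101577 to the Gregorian calendar gives 27 October 1041 CE.

October 27, 1041 CE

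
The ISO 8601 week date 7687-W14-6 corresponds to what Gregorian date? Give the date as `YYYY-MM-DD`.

ISO week 1 of 7687 is the week containing the first Thursday of 7687.
Week 14, day 6 (Saturday) lands on 7687-04-05.

7687-04-05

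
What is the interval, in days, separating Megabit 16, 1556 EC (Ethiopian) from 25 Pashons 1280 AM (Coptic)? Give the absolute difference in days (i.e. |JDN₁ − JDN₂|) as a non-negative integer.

69

First date → JDN 2292380; second date → JDN 2292449.
The interval is |2292380 − 2292449| = 69 days.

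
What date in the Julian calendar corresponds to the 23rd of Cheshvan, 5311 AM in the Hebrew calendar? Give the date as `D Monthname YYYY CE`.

Julian Day Number of the source date = 2287501.
Converting JDN 2287501 to the Julian calendar gives 2 November 1550 CE.

2 November 1550 CE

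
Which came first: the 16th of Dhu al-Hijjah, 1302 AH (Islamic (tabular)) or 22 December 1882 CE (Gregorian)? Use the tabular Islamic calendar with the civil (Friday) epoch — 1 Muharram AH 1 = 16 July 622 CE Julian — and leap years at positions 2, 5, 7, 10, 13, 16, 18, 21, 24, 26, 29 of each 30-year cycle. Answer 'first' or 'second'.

second

Converting both to JDN: 2409811 vs 2408802; the smaller is the second.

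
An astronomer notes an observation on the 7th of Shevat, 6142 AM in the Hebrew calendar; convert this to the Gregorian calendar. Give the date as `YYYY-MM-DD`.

Both dates share Julian Day Number 2591089; in the Gregorian calendar that is 22 January 2382 CE.

2382-01-22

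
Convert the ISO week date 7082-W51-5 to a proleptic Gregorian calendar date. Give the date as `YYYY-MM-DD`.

ISO week 1 of 7082 is the week containing the first Thursday of 7082.
Week 51, day 5 (Friday) lands on 7082-12-22.

7082-12-22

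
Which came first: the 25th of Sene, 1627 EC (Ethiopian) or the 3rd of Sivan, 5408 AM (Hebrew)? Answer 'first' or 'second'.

first

Converting both to JDN: 2318411 vs 2323124; the smaller is the first.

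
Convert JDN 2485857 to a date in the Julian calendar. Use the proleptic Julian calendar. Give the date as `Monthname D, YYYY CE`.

November 27, 2093 CE

The Gregorian equivalent of JDN 2485857 is 10 December 2093.
In the Julian calendar that day is November 27, 2093 CE.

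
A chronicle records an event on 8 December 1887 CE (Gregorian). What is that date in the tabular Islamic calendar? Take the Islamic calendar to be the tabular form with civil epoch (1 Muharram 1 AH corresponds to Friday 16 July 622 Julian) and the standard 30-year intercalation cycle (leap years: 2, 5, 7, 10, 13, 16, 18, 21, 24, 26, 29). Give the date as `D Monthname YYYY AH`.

Both dates share Julian Day Number 2410614; in the tabular Islamic calendar that is 22 Rabi' al-Awwal 1305 AH.

22 Rabi' al-Awwal 1305 AH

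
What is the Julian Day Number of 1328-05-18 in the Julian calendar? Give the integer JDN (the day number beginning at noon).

Equivalently 26 May 1328 (proleptic Gregorian).
JDN 2299161 is 15 October 1582 CE (Gregorian); the target day is −92913 days from there, so JDN = 2206248.

2206248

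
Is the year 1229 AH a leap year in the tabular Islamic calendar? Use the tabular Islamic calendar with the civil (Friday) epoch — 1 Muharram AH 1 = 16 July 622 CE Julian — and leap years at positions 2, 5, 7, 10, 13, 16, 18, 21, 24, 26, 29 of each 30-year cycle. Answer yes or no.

Year 1229 AH is year 29 of its 30-year cycle; leap positions are 2, 5, 7, 10, 13, 16, 18, 21, 24, 26, 29, so it is a leap year (355 days).

yes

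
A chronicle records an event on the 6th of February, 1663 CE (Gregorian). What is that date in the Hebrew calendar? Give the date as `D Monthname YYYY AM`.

29 Shevat 5423 AM

Julian Day Number of the source date = 2328495.
Converting JDN 2328495 to the Hebrew calendar gives 29 Shevat 5423 AM.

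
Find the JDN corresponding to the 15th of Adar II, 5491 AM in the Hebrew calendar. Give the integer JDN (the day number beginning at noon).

Equivalently 23 March 1731 (Gregorian).
JDN 2299161 is 15 October 1582 CE (Gregorian); the target day is +54215 days from there, so JDN = 2353376.

2353376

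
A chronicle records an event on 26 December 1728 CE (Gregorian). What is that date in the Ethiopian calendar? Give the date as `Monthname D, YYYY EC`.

Both dates share Julian Day Number 2352559; in the Ethiopian calendar that is 19 Tahsas 1721 EC.

Tahsas 19, 1721 EC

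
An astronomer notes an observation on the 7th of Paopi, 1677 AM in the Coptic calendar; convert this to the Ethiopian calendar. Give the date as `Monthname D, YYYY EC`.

Julian Day Number of the source date = 2437225.
Converting JDN 2437225 to the Ethiopian calendar gives 7 Tikimt 1953 EC.

Tikimt 7, 1953 EC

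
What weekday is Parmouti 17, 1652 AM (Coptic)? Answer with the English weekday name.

Saturday

Equivalently 25 April 1936 Gregorian, JDN 2428284.
Since JDN mod 7 = 5 (0 = Monday), the day is Saturday.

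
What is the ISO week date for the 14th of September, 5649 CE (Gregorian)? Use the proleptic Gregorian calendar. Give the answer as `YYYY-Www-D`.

5649-W37-2

The weekday is Tuesday (ISO weekday 2).
That Tuesday belongs to ISO week 37 of ISO year 5649.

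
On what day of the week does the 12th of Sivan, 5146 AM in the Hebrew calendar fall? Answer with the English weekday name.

Saturday

Equivalently 20 May 1386 Gregorian, JDN 2227426.
JDN 2227426 mod 7 = 5, and JDN 0 was a Monday, so this is a Saturday.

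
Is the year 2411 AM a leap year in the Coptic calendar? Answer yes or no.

yes

2411 mod 4 = 3; in the Coptic calendar a year is leap when year mod 4 = 3, so it is a leap year.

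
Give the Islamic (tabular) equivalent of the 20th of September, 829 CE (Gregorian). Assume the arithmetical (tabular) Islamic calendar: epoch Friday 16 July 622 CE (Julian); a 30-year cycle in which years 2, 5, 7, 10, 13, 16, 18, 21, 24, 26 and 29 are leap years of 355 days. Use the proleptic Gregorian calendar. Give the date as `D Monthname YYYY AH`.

Julian Day Number of the source date = 2024109.
Converting JDN 2024109 to the tabular Islamic calendar gives 13 Rajab 214 AH.

13 Rajab 214 AH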